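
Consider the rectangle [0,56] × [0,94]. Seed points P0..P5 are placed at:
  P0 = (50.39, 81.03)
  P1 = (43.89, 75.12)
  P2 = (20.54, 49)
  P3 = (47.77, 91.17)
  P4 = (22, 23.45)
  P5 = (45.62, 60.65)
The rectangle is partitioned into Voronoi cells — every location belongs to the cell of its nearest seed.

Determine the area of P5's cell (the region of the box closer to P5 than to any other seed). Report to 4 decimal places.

1. box [0,56]×[0,94]: [(0, 0) (56, 0) (56, 94) (0, 94)]
2. ⊥bis P5·P0 via (48.005,70.84): [(0, 82.0757) (0, 0) (56, 0) (56, 68.9687)]  |A|=4229.2449
3. ⊥bis P5·P1 via (44.755,67.885): [(55.2628, 69.1413) (0, 62.5342) (0, 0) (56, 0) (56, 68.9687)]  |A|=3689.2853
4. ⊥bis P5·P2 via (33.08,54.825): [(55.2628, 69.1413) (27.9469, 65.8755) (56, 5.4831) (56, 68.9687)]  |A|=894.0452
5. ⊥bis P5·P3 via (46.695,75.91): [(55.2628, 69.1413) (27.9469, 65.8755) (56, 5.4831) (56, 68.9687)]  |A|=894.0452
6. ⊥bis P5·P4 via (33.81,42.05): [(55.2628, 69.1413) (27.9469, 65.8755) (41.1912, 37.3634) (56, 27.9605) (56, 68.9687)]  |A|=727.6126
7. canonical 5-gon: [(55.2628, 69.1413) (27.9469, 65.8755) (41.1912, 37.3634) (56, 27.9605) (56, 68.9687)]
8. shoelace: 727.6126

Area of P5's cell: 727.6126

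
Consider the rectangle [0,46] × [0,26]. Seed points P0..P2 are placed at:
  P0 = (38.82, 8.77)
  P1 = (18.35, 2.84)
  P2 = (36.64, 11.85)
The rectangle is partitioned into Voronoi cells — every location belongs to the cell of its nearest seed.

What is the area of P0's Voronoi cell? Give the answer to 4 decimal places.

1. box [0,46]×[0,26]: [(0, 0) (46, 0) (46, 26) (0, 26)]
2. ⊥bis P0·P1 via (28.585,5.805): [(30.2667, 0) (46, 0) (46, 26) (22.7347, 26)]  |A|=506.9827
3. ⊥bis P0·P2 via (37.73,10.31): [(29.058, 4.1721) (30.2667, 0) (46, 0) (46, 16.1634)]  |A|=169.7403
4. canonical 4-gon: [(29.058, 4.1721) (30.2667, 0) (46, 0) (46, 16.1634)]
5. shoelace: 169.7403

Area of P0's cell: 169.7403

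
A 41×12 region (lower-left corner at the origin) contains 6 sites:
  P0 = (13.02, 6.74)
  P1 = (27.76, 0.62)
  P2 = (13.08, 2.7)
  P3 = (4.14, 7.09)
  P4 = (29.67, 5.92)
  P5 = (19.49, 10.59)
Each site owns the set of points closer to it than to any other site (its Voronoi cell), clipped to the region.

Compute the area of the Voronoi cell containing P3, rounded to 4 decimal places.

1. box [0,41]×[0,12]: [(0, 0) (41, 0) (41, 12) (0, 12)]
2. ⊥bis P3·P0 via (8.58,6.915): [(0, 0) (8.3074, 0) (8.7804, 12) (0, 12)]  |A|=102.5272
3. ⊥bis P3·P1 via (15.95,3.855): [(0, 0) (8.3074, 0) (8.7804, 12) (0, 12)]  |A|=102.5272
4. ⊥bis P3·P2 via (8.61,4.895): [(0, 0) (6.2063, 0) (8.4908, 4.6523) (8.7804, 12) (0, 12)]  |A|=97.6397
5. ⊥bis P3·P4 via (16.905,6.505): [(0, 0) (6.2063, 0) (8.4908, 4.6523) (8.7804, 12) (0, 12)]  |A|=97.6397
6. ⊥bis P3·P5 via (11.815,8.84): [(0, 0) (6.2063, 0) (8.4908, 4.6523) (8.7804, 12) (0, 12)]  |A|=97.6397
7. canonical 5-gon: [(0, 0) (6.2063, 0) (8.4908, 4.6523) (8.7804, 12) (0, 12)]
8. shoelace: 97.6397

Area of P3's cell: 97.6397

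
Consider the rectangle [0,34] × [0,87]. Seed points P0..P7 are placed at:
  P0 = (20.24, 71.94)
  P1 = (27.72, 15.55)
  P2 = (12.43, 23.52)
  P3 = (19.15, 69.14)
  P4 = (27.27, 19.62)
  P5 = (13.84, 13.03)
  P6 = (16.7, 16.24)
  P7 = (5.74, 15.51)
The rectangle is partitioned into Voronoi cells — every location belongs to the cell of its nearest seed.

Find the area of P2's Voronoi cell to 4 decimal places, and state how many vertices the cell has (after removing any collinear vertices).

1. box [0,34]×[0,87]: [(0, 0) (34, 0) (34, 87) (0, 87)]
2. ⊥bis P2·P0 via (16.335,47.73): [(0, 50.3648) (0, 0) (34, 0) (34, 44.8807)]  |A|=1619.1731
3. ⊥bis P2·P1 via (20.075,19.535): [(33.3419, 44.9868) (0, 50.3648) (0, 0) (9.8923, 0)]  |A|=1062.1402
4. ⊥bis P2·P3 via (15.79,46.33): [(32.7405, 43.8331) (0, 48.6559) (0, 0) (9.8923, 0)]  |A|=1013.3151
5. ⊥bis P2·P4 via (19.85,21.57): [(18.5426, 16.5952) (25.9632, 44.8315) (0, 48.6559) (0, 0) (9.8923, 0)]  |A|=913.9274
6. ⊥bis P2·P5 via (13.135,18.275): [(19.1982, 19.09) (25.9632, 44.8315) (0, 48.6559) (0, 16.5095)]  |A|=655.6791
7. ⊥bis P2·P6 via (14.565,19.88): [(11.4402, 18.0472) (20.288, 23.2368) (25.9632, 44.8315) (0, 48.6559) (0, 16.5095)]  |A|=640.1619
8. ⊥bis P2·P7 via (9.085,19.515): [(10.9253, 17.978) (11.4402, 18.0472) (20.288, 23.2368) (25.9632, 44.8315) (0, 48.6559) (0, 27.1028)]  |A|=582.2941
9. canonical 6-gon: [(10.9253, 17.978) (11.4402, 18.0472) (20.288, 23.2368) (25.9632, 44.8315) (0, 48.6559) (0, 27.1028)]
10. shoelace: 582.2941

Area of P2's cell: 582.2941 (6 vertices)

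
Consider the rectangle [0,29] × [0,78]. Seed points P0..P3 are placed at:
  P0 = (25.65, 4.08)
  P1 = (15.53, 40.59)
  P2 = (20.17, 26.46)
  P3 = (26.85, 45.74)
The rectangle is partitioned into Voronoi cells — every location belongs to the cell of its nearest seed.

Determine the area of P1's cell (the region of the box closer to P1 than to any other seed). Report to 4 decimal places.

1. box [0,29]×[0,78]: [(0, 0) (29, 0) (29, 78) (0, 78)]
2. ⊥bis P1·P0 via (20.59,22.335): [(0, 16.6278) (29, 24.6661) (29, 78) (0, 78)]  |A|=1663.2385
3. ⊥bis P1·P2 via (17.85,33.525): [(0, 27.6634) (29, 37.1864) (29, 78) (0, 78)]  |A|=1321.6771
4. ⊥bis P1·P3 via (21.19,43.165): [(0, 27.6634) (24.5715, 35.7322) (5.3419, 78) (0, 78)]  |A|=731.3188
5. canonical 4-gon: [(0, 27.6634) (24.5715, 35.7322) (5.3419, 78) (0, 78)]
6. shoelace: 731.3188

Area of P1's cell: 731.3188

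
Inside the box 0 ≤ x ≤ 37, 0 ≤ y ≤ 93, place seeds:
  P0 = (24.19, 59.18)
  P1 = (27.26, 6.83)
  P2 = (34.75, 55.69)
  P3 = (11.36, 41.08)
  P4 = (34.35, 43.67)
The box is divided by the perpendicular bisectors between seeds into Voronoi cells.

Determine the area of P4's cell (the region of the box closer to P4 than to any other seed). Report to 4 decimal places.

1. box [0,37]×[0,93]: [(0, 0) (37, 0) (37, 93) (0, 93)]
2. ⊥bis P4·P0 via (29.27,51.425): [(0, 32.2514) (0, 0) (37, 0) (37, 56.4886)]  |A|=1641.6896
3. ⊥bis P4·P1 via (30.805,25.25): [(0, 32.2514) (0, 31.1785) (37, 24.0577) (37, 56.4886)]  |A|=619.8183
4. ⊥bis P4·P2 via (34.55,49.68): [(26.9902, 49.9316) (0, 32.2514) (0, 31.1785) (37, 24.0577) (37, 49.5985)]  |A|=585.3337
5. ⊥bis P4·P3 via (22.855,42.375): [(26.9902, 49.9316) (22.3464, 46.8896) (24.6508, 26.4344) (37, 24.0577) (37, 49.5985)]  |A|=326.6941
6. canonical 5-gon: [(26.9902, 49.9316) (22.3464, 46.8896) (24.6508, 26.4344) (37, 24.0577) (37, 49.5985)]
7. shoelace: 326.6941

Area of P4's cell: 326.6941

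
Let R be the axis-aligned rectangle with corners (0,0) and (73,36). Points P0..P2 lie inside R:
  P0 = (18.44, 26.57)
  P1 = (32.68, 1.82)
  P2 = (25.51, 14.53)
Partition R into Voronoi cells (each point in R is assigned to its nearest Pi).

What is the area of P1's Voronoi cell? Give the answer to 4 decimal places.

Area of P1's cell: 961.8728

1. box [0,73]×[0,36]: [(0, 0) (73, 0) (73, 36) (0, 36)]
2. ⊥bis P1·P0 via (25.56,14.195): [(0.8882, 0) (73, 0) (73, 36) (63.4584, 36)]  |A|=1469.7603
3. ⊥bis P1·P2 via (29.095,8.175): [(14.6035, 0) (73, 0) (73, 32.9428)]  |A|=961.8728
4. canonical 3-gon: [(14.6035, 0) (73, 0) (73, 32.9428)]
5. shoelace: 961.8728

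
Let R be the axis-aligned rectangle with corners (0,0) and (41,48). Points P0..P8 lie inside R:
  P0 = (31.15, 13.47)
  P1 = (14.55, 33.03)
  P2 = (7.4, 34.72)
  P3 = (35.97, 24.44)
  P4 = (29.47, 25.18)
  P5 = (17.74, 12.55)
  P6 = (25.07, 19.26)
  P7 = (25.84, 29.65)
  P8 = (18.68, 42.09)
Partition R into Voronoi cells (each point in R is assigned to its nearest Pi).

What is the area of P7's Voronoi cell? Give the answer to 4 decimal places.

Area of P7's cell: 192.0105

1. box [0,41]×[0,48]: [(0, 0) (41, 0) (41, 48) (0, 48)]
2. ⊥bis P7·P0 via (28.495,21.56): [(0, 12.2084) (41, 25.6639) (41, 48) (0, 48)]  |A|=1191.6167
3. ⊥bis P7·P1 via (20.195,31.34): [(16.0437, 17.4737) (41, 25.6639) (41, 48) (25.1827, 48)]  |A|=520.1351
4. ⊥bis P7·P2 via (16.62,32.185): [(16.0437, 17.4737) (41, 25.6639) (41, 48) (25.1827, 48)]  |A|=520.1351
5. ⊥bis P7·P3 via (30.905,27.045): [(16.0437, 17.4737) (28.0005, 21.3977) (41, 46.6731) (41, 48) (25.1827, 48)]  |A|=383.581
6. ⊥bis P7·P4 via (27.655,27.415): [(16.2462, 18.1502) (33.5628, 32.2126) (41, 46.6731) (41, 48) (25.1827, 48)]  |A|=325.4056
7. ⊥bis P7·P5 via (21.79,21.1): [(17.7082, 23.0335) (20.5828, 21.6718) (33.5628, 32.2126) (41, 46.6731) (41, 48) (25.1827, 48)]  |A|=317.3914
8. ⊥bis P7·P6 via (25.455,24.455): [(18.2927, 24.9858) (24.1309, 24.5531) (33.5628, 32.2126) (41, 46.6731) (41, 48) (25.1827, 48)]  |A|=305.009
9. ⊥bis P7·P8 via (22.26,35.87): [(21.4036, 35.3771) (18.2927, 24.9858) (24.1309, 24.5531) (33.5628, 32.2126) (40.9875, 46.6489)]  |A|=192.0105
10. canonical 5-gon: [(21.4036, 35.3771) (18.2927, 24.9858) (24.1309, 24.5531) (33.5628, 32.2126) (40.9875, 46.6489)]
11. shoelace: 192.0105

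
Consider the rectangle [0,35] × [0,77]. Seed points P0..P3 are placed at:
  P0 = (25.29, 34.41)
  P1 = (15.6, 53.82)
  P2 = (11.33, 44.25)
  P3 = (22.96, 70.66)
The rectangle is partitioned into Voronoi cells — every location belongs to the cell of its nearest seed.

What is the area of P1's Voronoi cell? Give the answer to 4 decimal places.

1. box [0,35]×[0,77]: [(0, 0) (35, 0) (35, 77) (0, 77)]
2. ⊥bis P1·P0 via (20.445,44.115): [(0, 33.9083) (35, 51.3813) (35, 77) (0, 77)]  |A|=1202.4328
3. ⊥bis P1·P2 via (13.465,49.035): [(0, 55.0429) (22.3549, 45.0685) (35, 51.3813) (35, 77) (0, 77)]  |A|=966.2022
4. ⊥bis P1·P3 via (19.28,62.24): [(0, 70.6664) (0, 55.0429) (22.3549, 45.0685) (35, 51.3813) (35, 55.3695)]  |A|=476.8307
5. canonical 5-gon: [(0, 70.6664) (0, 55.0429) (22.3549, 45.0685) (35, 51.3813) (35, 55.3695)]
6. shoelace: 476.8307

Area of P1's cell: 476.8307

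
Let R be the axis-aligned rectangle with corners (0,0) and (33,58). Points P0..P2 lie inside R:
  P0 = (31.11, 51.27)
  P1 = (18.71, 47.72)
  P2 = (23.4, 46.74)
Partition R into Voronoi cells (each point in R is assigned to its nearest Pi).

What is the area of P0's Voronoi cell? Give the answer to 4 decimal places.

1. box [0,33]×[0,58]: [(0, 0) (33, 0) (33, 58) (0, 58)]
2. ⊥bis P0·P1 via (24.91,49.495): [(33, 21.237) (33, 58) (22.4751, 58)]  |A|=193.4636
3. ⊥bis P0·P2 via (27.255,49.005): [(22.9551, 56.3234) (33, 39.2271) (33, 58) (22.4751, 58)]  |A|=103.1092
4. canonical 4-gon: [(22.9551, 56.3234) (33, 39.2271) (33, 58) (22.4751, 58)]
5. shoelace: 103.1092

Area of P0's cell: 103.1092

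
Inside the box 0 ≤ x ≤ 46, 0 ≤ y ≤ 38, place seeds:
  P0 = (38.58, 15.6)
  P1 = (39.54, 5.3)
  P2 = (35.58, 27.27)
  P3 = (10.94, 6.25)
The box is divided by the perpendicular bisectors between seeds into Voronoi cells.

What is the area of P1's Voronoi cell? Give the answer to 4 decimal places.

Area of P1's cell: 210.6487

1. box [0,46]×[0,38]: [(0, 0) (46, 0) (46, 38) (0, 38)]
2. ⊥bis P1·P0 via (39.06,10.45): [(0, 6.8095) (0, 0) (46, 0) (46, 11.0968)]  |A|=411.8447
3. ⊥bis P1·P2 via (37.56,16.285): [(0, 6.8095) (0, 0) (46, 0) (46, 11.0968)]  |A|=411.8447
4. ⊥bis P1·P3 via (25.24,5.775): [(25.3529, 9.1724) (25.0482, 0) (46, 0) (46, 11.0968)]  |A|=210.6487
5. canonical 4-gon: [(25.3529, 9.1724) (25.0482, 0) (46, 0) (46, 11.0968)]
6. shoelace: 210.6487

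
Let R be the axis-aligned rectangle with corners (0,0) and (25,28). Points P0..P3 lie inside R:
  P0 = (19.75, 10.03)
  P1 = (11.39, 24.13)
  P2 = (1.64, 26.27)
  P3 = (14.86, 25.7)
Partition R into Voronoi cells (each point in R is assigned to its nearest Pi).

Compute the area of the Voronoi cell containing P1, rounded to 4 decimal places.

1. box [0,25]×[0,28]: [(0, 0) (25, 0) (25, 28) (0, 28)]
2. ⊥bis P1·P0 via (15.57,17.08): [(0, 7.8484) (25, 22.6711) (25, 28) (0, 28)]  |A|=318.5057
3. ⊥bis P1·P2 via (6.515,25.2): [(3.1115, 9.6932) (25, 22.6711) (25, 28) (7.1296, 28)]  |A|=221.8956
4. ⊥bis P1·P3 via (13.125,24.915): [(3.1115, 9.6932) (16.4373, 17.5942) (11.7292, 28) (7.1296, 28)]  |A|=130.0342
5. canonical 4-gon: [(3.1115, 9.6932) (16.4373, 17.5942) (11.7292, 28) (7.1296, 28)]
6. shoelace: 130.0342

Area of P1's cell: 130.0342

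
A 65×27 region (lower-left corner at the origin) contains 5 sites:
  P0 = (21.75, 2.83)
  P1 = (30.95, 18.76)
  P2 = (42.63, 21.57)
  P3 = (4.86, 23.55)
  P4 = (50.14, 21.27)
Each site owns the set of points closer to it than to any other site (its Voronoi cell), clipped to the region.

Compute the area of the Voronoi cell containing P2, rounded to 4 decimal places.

Area of P2's cell: 205.5202

1. box [0,65]×[0,27]: [(0, 0) (65, 0) (65, 27) (0, 27)]
2. ⊥bis P2·P0 via (32.19,12.2): [(43.1396, 0) (65, 0) (65, 27) (18.9069, 27)]  |A|=917.3726
3. ⊥bis P2·P1 via (36.79,20.165): [(41.0926, 2.2807) (43.1396, 0) (65, 0) (65, 27) (35.1456, 27)]  |A|=716.6674
4. ⊥bis P2·P3 via (23.745,22.56): [(41.0926, 2.2807) (43.1396, 0) (65, 0) (65, 27) (35.1456, 27)]  |A|=716.6674
5. ⊥bis P2·P4 via (46.385,21.42): [(41.0926, 2.2807) (43.1396, 0) (45.5293, 0) (46.6079, 27) (35.1456, 27)]  |A|=205.5202
6. canonical 5-gon: [(41.0926, 2.2807) (43.1396, 0) (45.5293, 0) (46.6079, 27) (35.1456, 27)]
7. shoelace: 205.5202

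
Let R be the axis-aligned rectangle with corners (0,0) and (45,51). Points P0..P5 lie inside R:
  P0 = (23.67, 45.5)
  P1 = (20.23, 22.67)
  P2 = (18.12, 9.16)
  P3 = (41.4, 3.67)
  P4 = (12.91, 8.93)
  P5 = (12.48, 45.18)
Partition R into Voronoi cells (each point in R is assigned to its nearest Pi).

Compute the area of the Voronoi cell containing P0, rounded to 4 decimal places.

1. box [0,45]×[0,51]: [(0, 0) (45, 0) (45, 51) (0, 51)]
2. ⊥bis P0·P1 via (21.95,34.085): [(0, 37.3924) (45, 30.6119) (45, 51) (0, 51)]  |A|=764.9043
3. ⊥bis P0·P2 via (20.895,27.33): [(0, 37.3924) (45, 30.6119) (45, 51) (0, 51)]  |A|=764.9043
4. ⊥bis P0·P3 via (32.535,24.585): [(0, 37.3924) (45, 30.6119) (45, 51) (0, 51)]  |A|=764.9043
5. ⊥bis P0·P4 via (18.29,27.215): [(0, 37.3924) (45, 30.6119) (45, 51) (0, 51)]  |A|=764.9043
6. ⊥bis P0·P5 via (18.075,45.34): [(18.3815, 34.6227) (45, 30.6119) (45, 51) (17.9131, 51)]  |A|=493.156
7. canonical 4-gon: [(18.3815, 34.6227) (45, 30.6119) (45, 51) (17.9131, 51)]
8. shoelace: 493.156

Area of P0's cell: 493.1560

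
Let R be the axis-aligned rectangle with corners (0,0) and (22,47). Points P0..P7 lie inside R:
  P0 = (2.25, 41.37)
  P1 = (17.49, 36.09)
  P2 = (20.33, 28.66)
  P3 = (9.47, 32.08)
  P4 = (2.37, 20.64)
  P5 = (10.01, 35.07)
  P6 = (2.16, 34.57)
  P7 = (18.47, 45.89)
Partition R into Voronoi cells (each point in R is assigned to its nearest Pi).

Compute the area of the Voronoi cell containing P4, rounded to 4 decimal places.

1. box [0,22]×[0,47]: [(0, 0) (22, 0) (22, 47) (0, 47)]
2. ⊥bis P4·P0 via (2.31,31.005): [(0, 30.9916) (0, 0) (22, 0) (22, 31.119)]  |A|=683.2167
3. ⊥bis P4·P1 via (9.93,28.365): [(7.2034, 31.0333) (0, 30.9916) (0, 0) (22, 0) (22, 16.5528)]  |A|=575.452
4. ⊥bis P4·P2 via (11.35,24.65): [(9.5056, 28.7803) (7.2034, 31.0333) (0, 30.9916) (0, 0) (22, 0) (22, 0.8004)]  |A|=477.0435
5. ⊥bis P4·P3 via (5.92,26.36): [(12.3755, 22.3535) (0, 30.0341) (0, 0) (22, 0) (22, 0.8004)]  |A|=435.5839
6. ⊥bis P4·P5 via (6.19,27.855): [(12.3755, 22.3535) (0, 30.0341) (0, 0) (22, 0) (22, 0.8004)]  |A|=435.5839
7. ⊥bis P4·P6 via (2.265,27.605): [(12.3755, 22.3535) (3.8749, 27.6293) (0, 27.5709) (0, 0) (22, 0) (22, 0.8004)]  |A|=430.8115
8. ⊥bis P4·P7 via (10.42,33.265): [(12.3755, 22.3535) (3.8749, 27.6293) (0, 27.5709) (0, 0) (22, 0) (22, 0.8004)]  |A|=430.8115
9. canonical 6-gon: [(12.3755, 22.3535) (3.8749, 27.6293) (0, 27.5709) (0, 0) (22, 0) (22, 0.8004)]
10. shoelace: 430.8115

Area of P4's cell: 430.8115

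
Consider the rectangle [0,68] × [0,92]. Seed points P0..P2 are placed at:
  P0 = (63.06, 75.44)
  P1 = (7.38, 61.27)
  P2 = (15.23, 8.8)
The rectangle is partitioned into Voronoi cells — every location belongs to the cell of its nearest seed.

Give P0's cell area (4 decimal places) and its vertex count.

Area of P0's cell: 1914.1015 (4 vertices)

1. box [0,68]×[0,92]: [(0, 0) (68, 0) (68, 92) (0, 92)]
2. ⊥bis P0·P1 via (35.22,68.355): [(52.6157, 0) (68, 0) (68, 92) (29.2026, 92)]  |A|=2492.3607
3. ⊥bis P0·P2 via (39.145,42.12): [(42.5114, 39.7038) (68, 21.4097) (68, 92) (29.2026, 92)]  |A|=1914.1015
4. canonical 4-gon: [(42.5114, 39.7038) (68, 21.4097) (68, 92) (29.2026, 92)]
5. shoelace: 1914.1015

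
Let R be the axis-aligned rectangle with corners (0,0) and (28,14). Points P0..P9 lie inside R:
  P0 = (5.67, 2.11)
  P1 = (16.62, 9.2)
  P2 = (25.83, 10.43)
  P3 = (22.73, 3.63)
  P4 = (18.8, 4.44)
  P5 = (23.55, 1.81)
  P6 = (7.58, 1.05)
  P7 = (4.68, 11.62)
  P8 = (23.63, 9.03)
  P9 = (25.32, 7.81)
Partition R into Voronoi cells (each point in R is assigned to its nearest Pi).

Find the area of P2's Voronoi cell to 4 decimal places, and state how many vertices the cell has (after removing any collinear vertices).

1. box [0,28]×[0,14]: [(0, 0) (28, 0) (28, 14) (0, 14)]
2. ⊥bis P2·P0 via (15.75,6.27): [(18.3376, 0) (28, 0) (28, 14) (12.5598, 14)]  |A|=175.7178
3. ⊥bis P2·P1 via (21.225,9.815): [(22.5358, 0) (28, 0) (28, 14) (20.6661, 14)]  |A|=89.5868
4. ⊥bis P2·P3 via (24.28,7.03): [(21.423, 8.3325) (28, 5.3341) (28, 14) (20.6661, 14)]  |A|=49.2804
5. ⊥bis P2·P4 via (22.315,7.435): [(21.3993, 8.5097) (21.6312, 8.2376) (28, 5.3341) (28, 14) (20.6661, 14)]  |A|=49.2631
6. ⊥bis P2·P5 via (24.69,6.12): [(21.3993, 8.5097) (21.6312, 8.2376) (28, 5.3341) (28, 14) (20.6661, 14)]  |A|=49.2631
7. ⊥bis P2·P6 via (16.705,5.74): [(21.3993, 8.5097) (21.6312, 8.2376) (28, 5.3341) (28, 14) (20.6661, 14)]  |A|=49.2631
8. ⊥bis P2·P7 via (15.255,11.025): [(21.3993, 8.5097) (21.6312, 8.2376) (28, 5.3341) (28, 14) (20.6661, 14)]  |A|=49.2631
9. ⊥bis P2·P8 via (24.73,9.73): [(27.3342, 5.6376) (28, 5.3341) (28, 14) (22.0127, 14)]  |A|=27.9186
10. ⊥bis P2·P9 via (25.575,9.12): [(25.0536, 9.2215) (28, 8.648) (28, 14) (22.0127, 14)]  |A|=22.1898
11. canonical 4-gon: [(25.0536, 9.2215) (28, 8.648) (28, 14) (22.0127, 14)]
12. shoelace: 22.1898

Area of P2's cell: 22.1898 (4 vertices)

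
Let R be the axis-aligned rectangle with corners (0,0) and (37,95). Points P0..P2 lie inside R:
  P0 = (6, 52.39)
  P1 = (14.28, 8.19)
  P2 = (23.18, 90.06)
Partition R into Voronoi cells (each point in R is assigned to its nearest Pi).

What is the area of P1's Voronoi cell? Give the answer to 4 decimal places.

1. box [0,37]×[0,95]: [(0, 0) (37, 0) (37, 95) (0, 95)]
2. ⊥bis P1·P0 via (10.14,30.29): [(0, 28.3905) (0, 0) (37, 0) (37, 35.3217)]  |A|=1178.675
3. ⊥bis P1·P2 via (18.73,49.125): [(0, 28.3905) (0, 0) (37, 0) (37, 35.3217)]  |A|=1178.675
4. canonical 4-gon: [(0, 28.3905) (0, 0) (37, 0) (37, 35.3217)]
5. shoelace: 1178.675

Area of P1's cell: 1178.6750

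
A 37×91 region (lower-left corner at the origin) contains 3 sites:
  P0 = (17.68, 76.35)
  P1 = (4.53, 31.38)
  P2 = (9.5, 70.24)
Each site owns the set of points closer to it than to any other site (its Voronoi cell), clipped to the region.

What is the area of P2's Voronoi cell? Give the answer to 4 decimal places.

1. box [0,37]×[0,91]: [(0, 0) (37, 0) (37, 91) (0, 91)]
2. ⊥bis P2·P0 via (13.59,73.295): [(0, 0) (37, 0) (37, 41.954) (0.3654, 91) (0, 91)]  |A|=2468.6079
3. ⊥bis P2·P1 via (7.015,50.81): [(0, 51.7072) (32.8534, 47.5054) (0.3654, 91) (0, 91)]  |A|=653.3965
4. canonical 4-gon: [(0, 51.7072) (32.8534, 47.5054) (0.3654, 91) (0, 91)]
5. shoelace: 653.3965

Area of P2's cell: 653.3965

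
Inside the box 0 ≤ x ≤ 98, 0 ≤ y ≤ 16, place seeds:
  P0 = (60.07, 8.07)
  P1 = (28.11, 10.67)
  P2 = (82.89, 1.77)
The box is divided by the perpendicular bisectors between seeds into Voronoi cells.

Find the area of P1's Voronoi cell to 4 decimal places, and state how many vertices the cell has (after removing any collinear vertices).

1. box [0,98]×[0,16]: [(0, 0) (98, 0) (98, 16) (0, 16)]
2. ⊥bis P1·P0 via (44.09,9.37): [(0, 0) (43.3277, 0) (44.6294, 16) (0, 16)]  |A|=703.6568
3. ⊥bis P1·P2 via (55.5,6.22): [(0, 0) (43.3277, 0) (44.6294, 16) (0, 16)]  |A|=703.6568
4. canonical 4-gon: [(0, 0) (43.3277, 0) (44.6294, 16) (0, 16)]
5. shoelace: 703.6568

Area of P1's cell: 703.6568 (4 vertices)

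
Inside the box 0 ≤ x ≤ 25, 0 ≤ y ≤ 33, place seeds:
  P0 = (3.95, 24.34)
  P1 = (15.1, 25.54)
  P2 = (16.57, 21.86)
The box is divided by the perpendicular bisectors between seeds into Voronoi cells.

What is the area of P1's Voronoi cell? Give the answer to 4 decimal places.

Area of P1's cell: 137.8594

1. box [0,25]×[0,33]: [(0, 0) (25, 0) (25, 33) (0, 33)]
2. ⊥bis P1·P0 via (9.525,24.94): [(12.2091, 0) (25, 0) (25, 33) (8.6576, 33)]  |A|=480.6998
3. ⊥bis P1·P2 via (15.835,23.7): [(9.913, 21.3344) (25, 27.361) (25, 33) (8.6576, 33)]  |A|=137.8594
4. canonical 4-gon: [(9.913, 21.3344) (25, 27.361) (25, 33) (8.6576, 33)]
5. shoelace: 137.8594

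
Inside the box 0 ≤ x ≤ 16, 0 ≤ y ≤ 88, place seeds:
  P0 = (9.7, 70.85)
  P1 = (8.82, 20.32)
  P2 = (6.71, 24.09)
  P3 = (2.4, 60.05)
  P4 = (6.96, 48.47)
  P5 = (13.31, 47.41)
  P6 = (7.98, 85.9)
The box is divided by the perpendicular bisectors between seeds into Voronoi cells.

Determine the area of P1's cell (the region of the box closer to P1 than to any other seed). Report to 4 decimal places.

Area of P1's cell: 357.3844

1. box [0,16]×[0,88]: [(0, 0) (16, 0) (16, 88) (0, 88)]
2. ⊥bis P1·P0 via (9.26,45.585): [(0, 45.7463) (0, 0) (16, 0) (16, 45.4676)]  |A|=729.7111
3. ⊥bis P1·P2 via (7.765,22.205): [(0, 17.8591) (0, 0) (16, 0) (16, 26.814)]  |A|=357.3844
4. ⊥bis P1·P3 via (5.61,40.185): [(0, 17.8591) (0, 0) (16, 0) (16, 26.814)]  |A|=357.3844
5. ⊥bis P1·P4 via (7.89,34.395): [(0, 17.8591) (0, 0) (16, 0) (16, 26.814)]  |A|=357.3844
6. ⊥bis P1·P5 via (11.065,33.865): [(0, 17.8591) (0, 0) (16, 0) (16, 26.814)]  |A|=357.3844
7. ⊥bis P1·P6 via (8.4,53.11): [(0, 17.8591) (0, 0) (16, 0) (16, 26.814)]  |A|=357.3844
8. canonical 4-gon: [(0, 17.8591) (0, 0) (16, 0) (16, 26.814)]
9. shoelace: 357.3844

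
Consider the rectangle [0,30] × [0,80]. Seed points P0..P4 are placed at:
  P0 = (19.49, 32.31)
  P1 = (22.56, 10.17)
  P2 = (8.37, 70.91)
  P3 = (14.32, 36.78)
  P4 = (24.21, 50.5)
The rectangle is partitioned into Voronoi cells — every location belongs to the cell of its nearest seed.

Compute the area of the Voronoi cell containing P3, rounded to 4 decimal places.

1. box [0,30]×[0,80]: [(0, 0) (30, 0) (30, 80) (0, 80)]
2. ⊥bis P3·P0 via (16.905,34.545): [(0, 14.9927) (30, 49.6907) (30, 80) (0, 80)]  |A|=1429.7497
3. ⊥bis P3·P1 via (18.44,23.475): [(0, 17.7649) (3.2732, 18.7785) (30, 49.6907) (30, 80) (0, 80)]  |A|=1425.2126
4. ⊥bis P3·P2 via (11.345,53.845): [(0, 51.8672) (0, 17.7649) (3.2732, 18.7785) (30, 49.6907) (30, 57.0972)]  |A|=659.6783
5. ⊥bis P3·P4 via (19.265,43.64): [(6.3226, 52.9694) (0, 51.8672) (0, 17.7649) (3.2732, 18.7785) (22.6555, 41.196)]  |A|=459.3887
6. canonical 5-gon: [(6.3226, 52.9694) (0, 51.8672) (0, 17.7649) (3.2732, 18.7785) (22.6555, 41.196)]
7. shoelace: 459.3887

Area of P3's cell: 459.3887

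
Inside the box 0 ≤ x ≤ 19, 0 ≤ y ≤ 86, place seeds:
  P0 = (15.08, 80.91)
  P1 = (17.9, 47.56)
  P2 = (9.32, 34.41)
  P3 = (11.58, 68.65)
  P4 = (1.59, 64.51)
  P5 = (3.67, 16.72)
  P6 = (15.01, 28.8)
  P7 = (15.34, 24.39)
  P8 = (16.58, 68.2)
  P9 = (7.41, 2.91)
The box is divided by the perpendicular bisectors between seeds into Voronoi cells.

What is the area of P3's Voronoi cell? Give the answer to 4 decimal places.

Area of P3's cell: 139.9512

1. box [0,19]×[0,86]: [(0, 0) (19, 0) (19, 86) (0, 86)]
2. ⊥bis P3·P0 via (13.33,74.78): [(0, 78.5855) (0, 0) (19, 0) (19, 73.1613)]  |A|=1441.5945
3. ⊥bis P3·P1 via (14.74,58.105): [(0, 78.5855) (0, 53.6879) (19, 59.3816) (19, 73.1613)]  |A|=367.4344
4. ⊥bis P3·P2 via (10.45,51.53): [(0, 78.5855) (0, 53.6879) (19, 59.3816) (19, 73.1613)]  |A|=367.4344
5. ⊥bis P3·P4 via (6.585,66.58): [(1.8258, 78.0642) (10.61, 56.8674) (19, 59.3816) (19, 73.1613)]  |A|=218.2913
6. ⊥bis P3·P5 via (7.625,42.685): [(1.8258, 78.0642) (10.61, 56.8674) (19, 59.3816) (19, 73.1613)]  |A|=218.2913
7. ⊥bis P3·P6 via (13.295,48.725): [(1.8258, 78.0642) (10.61, 56.8674) (19, 59.3816) (19, 73.1613)]  |A|=218.2913
8. ⊥bis P3·P7 via (13.46,46.52): [(1.8258, 78.0642) (10.61, 56.8674) (19, 59.3816) (19, 73.1613)]  |A|=218.2913
9. ⊥bis P3·P8 via (14.08,68.425): [(14.6188, 74.4121) (1.8258, 78.0642) (10.61, 56.8674) (13.1072, 57.6157)]  |A|=139.9512
10. ⊥bis P3·P9 via (9.495,35.78): [(14.6188, 74.4121) (1.8258, 78.0642) (10.61, 56.8674) (13.1072, 57.6157)]  |A|=139.9512
11. canonical 4-gon: [(14.6188, 74.4121) (1.8258, 78.0642) (10.61, 56.8674) (13.1072, 57.6157)]
12. shoelace: 139.9512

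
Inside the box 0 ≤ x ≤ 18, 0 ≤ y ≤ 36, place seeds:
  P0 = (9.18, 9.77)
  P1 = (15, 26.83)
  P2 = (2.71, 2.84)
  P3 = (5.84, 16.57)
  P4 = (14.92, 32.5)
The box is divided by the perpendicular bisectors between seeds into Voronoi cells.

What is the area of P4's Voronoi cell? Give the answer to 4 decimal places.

Area of P4's cell: 114.6917

1. box [0,18]×[0,36]: [(0, 0) (18, 0) (18, 36) (0, 36)]
2. ⊥bis P4·P0 via (12.05,21.135): [(0, 24.178) (18, 19.6324) (18, 36) (0, 36)]  |A|=253.7061
3. ⊥bis P4·P1 via (14.96,29.665): [(0, 29.4539) (18, 29.7079) (18, 36) (0, 36)]  |A|=115.5437
4. ⊥bis P4·P2 via (8.815,17.67): [(0, 29.4539) (18, 29.7079) (18, 36) (0, 36)]  |A|=115.5437
5. ⊥bis P4·P3 via (10.38,24.535): [(0, 30.4515) (1.7079, 29.478) (18, 29.7079) (18, 36) (0, 36)]  |A|=114.6917
6. canonical 5-gon: [(0, 30.4515) (1.7079, 29.478) (18, 29.7079) (18, 36) (0, 36)]
7. shoelace: 114.6917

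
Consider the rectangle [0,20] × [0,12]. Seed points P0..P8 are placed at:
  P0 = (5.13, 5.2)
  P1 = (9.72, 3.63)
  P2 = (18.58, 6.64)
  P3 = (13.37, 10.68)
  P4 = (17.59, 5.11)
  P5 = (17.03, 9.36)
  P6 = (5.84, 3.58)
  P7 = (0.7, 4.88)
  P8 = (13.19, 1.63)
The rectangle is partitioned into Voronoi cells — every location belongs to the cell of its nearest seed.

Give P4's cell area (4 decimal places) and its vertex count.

Area of P4's cell: 27.8166 (7 vertices)

1. box [0,20]×[0,12]: [(0, 0) (20, 0) (20, 12) (0, 12)]
2. ⊥bis P4·P0 via (11.36,5.155): [(11.3228, 0) (20, 0) (20, 12) (11.4094, 12)]  |A|=103.6068
3. ⊥bis P4·P1 via (13.655,4.37): [(14.4768, 0) (20, 0) (20, 12) (12.2201, 12)]  |A|=79.8184
4. ⊥bis P4·P2 via (18.085,5.875): [(12.719, 9.3471) (14.4768, 0) (20, 0) (20, 4.6359)]  |A|=42.6898
5. ⊥bis P4·P3 via (15.48,7.895): [(15.2419, 7.7146) (13.3024, 6.2452) (14.4768, 0) (20, 0) (20, 4.6359)]  |A|=39.253
6. ⊥bis P4·P5 via (17.31,7.235): [(16.2077, 7.0898) (14.0402, 6.8042) (13.3024, 6.2452) (14.4768, 0) (20, 0) (20, 4.6359)]  |A|=38.4379
7. ⊥bis P4·P6 via (11.715,4.345): [(16.2077, 7.0898) (14.0402, 6.8042) (13.3024, 6.2452) (14.4768, 0) (20, 0) (20, 4.6359)]  |A|=38.4379
8. ⊥bis P4·P7 via (9.145,4.995): [(16.2077, 7.0898) (14.0402, 6.8042) (13.3024, 6.2452) (14.4768, 0) (20, 0) (20, 4.6359)]  |A|=38.4379
9. ⊥bis P4·P8 via (15.39,3.37): [(16.2077, 7.0898) (14.0402, 6.8042) (13.3024, 6.2452) (13.3605, 5.936) (18.0554, 0) (20, 0) (20, 4.6359)]  |A|=27.8166
10. canonical 7-gon: [(16.2077, 7.0898) (14.0402, 6.8042) (13.3024, 6.2452) (13.3605, 5.936) (18.0554, 0) (20, 0) (20, 4.6359)]
11. shoelace: 27.8166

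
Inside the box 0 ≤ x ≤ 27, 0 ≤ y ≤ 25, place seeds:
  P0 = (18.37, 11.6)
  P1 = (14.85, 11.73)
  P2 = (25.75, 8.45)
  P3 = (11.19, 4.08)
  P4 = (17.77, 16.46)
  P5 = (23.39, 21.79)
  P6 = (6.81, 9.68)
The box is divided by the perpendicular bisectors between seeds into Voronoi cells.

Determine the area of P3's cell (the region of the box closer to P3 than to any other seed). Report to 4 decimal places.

1. box [0,27]×[0,25]: [(0, 0) (27, 0) (27, 25) (0, 25)]
2. ⊥bis P3·P0 via (14.78,7.84): [(0, 21.9518) (0, 0) (22.9913, 0)]  |A|=252.3492
3. ⊥bis P3·P1 via (13.02,7.905): [(16.4112, 6.2825) (0, 14.1342) (0, 0) (22.9913, 0)]  |A|=188.2012
4. ⊥bis P3·P2 via (18.47,6.265): [(19.2896, 3.5343) (16.4112, 6.2825) (0, 14.1342) (0, 0) (20.3504, 0)]  |A|=183.5343
5. ⊥bis P3·P4 via (14.48,10.27): [(19.2896, 3.5343) (16.4112, 6.2825) (0, 14.1342) (0, 0) (20.3504, 0)]  |A|=183.5343
6. ⊥bis P3·P5 via (17.29,12.935): [(19.2896, 3.5343) (16.4112, 6.2825) (0, 14.1342) (0, 0) (20.3504, 0)]  |A|=183.5343
7. ⊥bis P3·P6 via (9,6.88): [(19.2896, 3.5343) (16.4112, 6.2825) (11.3389, 8.7093) (0.2037, 0) (20.3504, 0)]  |A|=102.5148
8. canonical 5-gon: [(19.2896, 3.5343) (16.4112, 6.2825) (11.3389, 8.7093) (0.2037, 0) (20.3504, 0)]
9. shoelace: 102.5148

Area of P3's cell: 102.5148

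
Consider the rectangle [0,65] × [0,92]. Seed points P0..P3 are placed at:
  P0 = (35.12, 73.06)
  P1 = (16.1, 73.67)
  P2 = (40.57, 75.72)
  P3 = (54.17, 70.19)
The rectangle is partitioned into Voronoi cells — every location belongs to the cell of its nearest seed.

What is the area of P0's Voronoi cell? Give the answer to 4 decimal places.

Area of P0's cell: 1209.9006

1. box [0,65]×[0,92]: [(0, 0) (65, 0) (65, 92) (0, 92)]
2. ⊥bis P0·P1 via (25.61,73.365): [(23.2571, 0) (65, 0) (65, 92) (26.2077, 92)]  |A|=3704.6226
3. ⊥bis P0·P2 via (37.845,74.39): [(23.2571, 0) (65, 0) (65, 18.7529) (29.25, 92) (26.2077, 92)]  |A|=2395.3312
4. ⊥bis P0·P3 via (44.645,71.625): [(23.2571, 0) (33.8543, 0) (43.3594, 63.0917) (29.25, 92) (26.2077, 92)]  |A|=1209.9006
5. canonical 5-gon: [(23.2571, 0) (33.8543, 0) (43.3594, 63.0917) (29.25, 92) (26.2077, 92)]
6. shoelace: 1209.9006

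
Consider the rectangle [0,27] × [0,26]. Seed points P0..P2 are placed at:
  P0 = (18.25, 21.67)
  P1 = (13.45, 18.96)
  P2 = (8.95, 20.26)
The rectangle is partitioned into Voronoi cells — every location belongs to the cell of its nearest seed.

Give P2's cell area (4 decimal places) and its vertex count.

1. box [0,27]×[0,26]: [(0, 0) (27, 0) (27, 26) (0, 26)]
2. ⊥bis P2·P0 via (13.6,20.965): [(0, 0) (16.7786, 0) (12.8366, 26) (0, 26)]  |A|=384.9975
3. ⊥bis P2·P1 via (11.2,19.61): [(0, 0) (5.5349, 0) (12.9087, 25.5247) (12.8366, 26) (0, 26)]  |A|=241.5018
4. canonical 5-gon: [(0, 0) (5.5349, 0) (12.9087, 25.5247) (12.8366, 26) (0, 26)]
5. shoelace: 241.5018

Area of P2's cell: 241.5018 (5 vertices)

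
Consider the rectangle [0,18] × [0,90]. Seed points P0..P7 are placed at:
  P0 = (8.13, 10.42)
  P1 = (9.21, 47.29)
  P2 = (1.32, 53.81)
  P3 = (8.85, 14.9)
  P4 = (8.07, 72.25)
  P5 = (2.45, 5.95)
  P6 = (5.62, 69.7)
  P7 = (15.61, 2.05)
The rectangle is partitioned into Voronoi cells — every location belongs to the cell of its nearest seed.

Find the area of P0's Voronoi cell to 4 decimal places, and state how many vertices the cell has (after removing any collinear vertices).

Area of P0's cell: 74.9819 (3 vertices)

1. box [0,18]×[0,90]: [(0, 0) (18, 0) (18, 90) (0, 90)]
2. ⊥bis P0·P1 via (8.67,28.855): [(0, 29.109) (0, 0) (18, 0) (18, 28.5817)]  |A|=519.216
3. ⊥bis P0·P2 via (4.725,32.115): [(0, 29.109) (0, 0) (18, 0) (18, 28.5817)]  |A|=519.216
4. ⊥bis P0·P3 via (8.49,12.66): [(0, 14.0245) (0, 0) (18, 0) (18, 11.1316)]  |A|=226.4046
5. ⊥bis P0·P4 via (8.1,41.335): [(0, 14.0245) (0, 0) (18, 0) (18, 11.1316)]  |A|=226.4046
6. ⊥bis P0·P5 via (5.29,8.185): [(0.7951, 13.8967) (11.7314, 0) (18, 0) (18, 11.1316)]  |A|=139.3159
7. ⊥bis P0·P6 via (6.875,40.06): [(0.7951, 13.8967) (11.7314, 0) (18, 0) (18, 11.1316)]  |A|=139.3159
8. ⊥bis P0·P7 via (11.87,6.235): [(17.4484, 11.2203) (0.7951, 13.8967) (8.9078, 3.5878)]  |A|=74.9819
9. canonical 3-gon: [(17.4484, 11.2203) (0.7951, 13.8967) (8.9078, 3.5878)]
10. shoelace: 74.9819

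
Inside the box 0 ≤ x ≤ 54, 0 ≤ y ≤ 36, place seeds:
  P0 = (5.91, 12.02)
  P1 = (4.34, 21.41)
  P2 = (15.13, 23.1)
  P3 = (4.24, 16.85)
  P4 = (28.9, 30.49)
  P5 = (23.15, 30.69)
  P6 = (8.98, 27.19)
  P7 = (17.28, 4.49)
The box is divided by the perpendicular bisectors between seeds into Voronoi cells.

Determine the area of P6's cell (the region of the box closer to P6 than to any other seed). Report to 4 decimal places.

1. box [0,54]×[0,36]: [(0, 0) (54, 0) (54, 36) (0, 36)]
2. ⊥bis P6·P0 via (7.445,19.605): [(0, 21.1117) (54, 10.1835) (54, 36) (0, 36)]  |A|=1099.0299
3. ⊥bis P6·P1 via (6.66,24.3): [(0, 29.6464) (14.2153, 18.2349) (54, 10.1835) (54, 36) (0, 36)]  |A|=1038.368
4. ⊥bis P6·P2 via (12.055,25.145): [(0, 29.6464) (9.8109, 21.7706) (19.274, 36) (0, 36)]  |A|=168.296
5. ⊥bis P6·P3 via (6.61,22.02): [(0, 29.6464) (9.8109, 21.7706) (19.274, 36) (0, 36)]  |A|=168.296
6. ⊥bis P6·P4 via (18.94,28.84): [(0, 29.6464) (9.8109, 21.7706) (18.057, 34.17) (17.7539, 36) (0, 36)]  |A|=166.9051
7. ⊥bis P6·P5 via (16.065,28.94): [(0, 29.6464) (9.8109, 21.7706) (15.6625, 30.5695) (14.3212, 36) (0, 36)]  |A|=154.8478
8. ⊥bis P6·P7 via (13.13,15.84): [(0, 29.6464) (9.8109, 21.7706) (15.6625, 30.5695) (14.3212, 36) (0, 36)]  |A|=154.8478
9. canonical 5-gon: [(0, 29.6464) (9.8109, 21.7706) (15.6625, 30.5695) (14.3212, 36) (0, 36)]
10. shoelace: 154.8478

Area of P6's cell: 154.8478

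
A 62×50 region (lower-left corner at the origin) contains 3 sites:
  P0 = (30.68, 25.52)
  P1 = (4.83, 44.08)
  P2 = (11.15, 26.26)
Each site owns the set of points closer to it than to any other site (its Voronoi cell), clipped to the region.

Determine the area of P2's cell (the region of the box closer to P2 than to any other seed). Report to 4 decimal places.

Area of P2's cell: 744.8759

1. box [0,62]×[0,50]: [(0, 0) (62, 0) (62, 50) (0, 50)]
2. ⊥bis P2·P0 via (20.915,25.89): [(0, 0) (19.934, 0) (21.8285, 50) (0, 50)]  |A|=1044.0639
3. ⊥bis P2·P1 via (7.99,35.17): [(0, 32.3363) (0, 0) (19.934, 0) (21.4475, 39.9428)]  |A|=744.8759
4. canonical 4-gon: [(0, 32.3363) (0, 0) (19.934, 0) (21.4475, 39.9428)]
5. shoelace: 744.8759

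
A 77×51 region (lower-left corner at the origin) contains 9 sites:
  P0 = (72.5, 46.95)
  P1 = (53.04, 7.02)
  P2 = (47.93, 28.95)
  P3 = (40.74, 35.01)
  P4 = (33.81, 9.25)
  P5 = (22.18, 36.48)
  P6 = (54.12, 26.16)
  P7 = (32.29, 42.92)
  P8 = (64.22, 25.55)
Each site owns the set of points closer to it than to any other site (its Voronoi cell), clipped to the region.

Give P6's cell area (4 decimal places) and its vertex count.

Area of P6's cell: 187.7656 (4 vertices)

1. box [0,77]×[0,51]: [(0, 0) (77, 0) (77, 51) (0, 51)]
2. ⊥bis P6·P0 via (63.31,36.555): [(0, 0) (77, 0) (77, 24.452) (46.971, 51) (0, 51)]  |A|=3528.3939
3. ⊥bis P6·P1 via (53.58,16.59): [(0, 19.6133) (77, 15.2685) (77, 24.452) (46.971, 51) (0, 51)]  |A|=2185.4439
4. ⊥bis P6·P2 via (51.025,27.555): [(46.2687, 17.0025) (77, 15.2685) (77, 24.452) (57.4261, 41.7568)]  |A|=479.9166
5. ⊥bis P6·P3 via (47.43,30.585): [(46.2687, 17.0025) (77, 15.2685) (77, 24.452) (57.4261, 41.7568)]  |A|=479.9166
6. ⊥bis P6·P4 via (43.965,17.705): [(46.2687, 17.0025) (77, 15.2685) (77, 24.452) (57.4261, 41.7568)]  |A|=479.9166
7. ⊥bis P6·P5 via (38.15,31.32): [(46.2687, 17.0025) (77, 15.2685) (77, 24.452) (57.4261, 41.7568)]  |A|=479.9166
8. ⊥bis P6·P7 via (43.205,34.54): [(46.2687, 17.0025) (77, 15.2685) (77, 24.452) (57.4261, 41.7568)]  |A|=479.9166
9. ⊥bis P6·P8 via (59.17,25.855): [(46.2687, 17.0025) (58.5933, 16.3071) (59.9933, 39.4872) (57.4261, 41.7568)]  |A|=187.7656
10. canonical 4-gon: [(46.2687, 17.0025) (58.5933, 16.3071) (59.9933, 39.4872) (57.4261, 41.7568)]
11. shoelace: 187.7656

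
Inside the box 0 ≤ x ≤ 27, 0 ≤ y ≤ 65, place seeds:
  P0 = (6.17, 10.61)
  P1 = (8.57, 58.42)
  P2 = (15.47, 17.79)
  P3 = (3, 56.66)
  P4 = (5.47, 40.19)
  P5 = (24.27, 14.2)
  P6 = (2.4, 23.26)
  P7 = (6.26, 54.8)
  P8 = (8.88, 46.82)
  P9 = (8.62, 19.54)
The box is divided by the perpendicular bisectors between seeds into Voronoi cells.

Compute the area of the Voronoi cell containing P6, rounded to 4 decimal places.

1. box [0,27]×[0,65]: [(0, 0) (27, 0) (27, 65) (0, 65)]
2. ⊥bis P6·P0 via (4.285,16.935): [(0, 15.658) (27, 23.7046) (27, 65) (0, 65)]  |A|=1223.6052
3. ⊥bis P6·P1 via (5.485,40.84): [(0, 41.8025) (0, 15.658) (27, 23.7046) (27, 37.0645)]  |A|=533.3097
4. ⊥bis P6·P2 via (8.935,20.525): [(16.6194, 38.8861) (0, 41.8025) (0, 15.658) (7.8811, 18.0067)]  |A|=289.2673
5. ⊥bis P6·P3 via (2.7,39.96): [(16.6194, 38.8861) (11.3892, 39.8039) (0, 40.0085) (0, 15.658) (7.8811, 18.0067)]  |A|=279.051
6. ⊥bis P6·P4 via (3.935,31.725): [(12.939, 30.0923) (0, 32.4386) (0, 15.658) (7.8811, 18.0067)]  |A|=150.2458
7. ⊥bis P6·P5 via (13.335,18.73): [(12.939, 30.0923) (0, 32.4386) (0, 15.658) (7.8811, 18.0067)]  |A|=150.2458
8. ⊥bis P6·P7 via (4.33,39.03): [(12.939, 30.0923) (0, 32.4386) (0, 15.658) (7.8811, 18.0067)]  |A|=150.2458
9. ⊥bis P6·P8 via (5.64,35.04): [(12.939, 30.0923) (0, 32.4386) (0, 15.658) (7.8811, 18.0067)]  |A|=150.2458
10. ⊥bis P6·P9 via (5.51,21.4): [(10.9268, 30.4571) (0, 32.4386) (0, 15.658) (2.5261, 16.4108)]  |A|=106.2582
11. canonical 4-gon: [(10.9268, 30.4571) (0, 32.4386) (0, 15.658) (2.5261, 16.4108)]
12. shoelace: 106.2582

Area of P6's cell: 106.2582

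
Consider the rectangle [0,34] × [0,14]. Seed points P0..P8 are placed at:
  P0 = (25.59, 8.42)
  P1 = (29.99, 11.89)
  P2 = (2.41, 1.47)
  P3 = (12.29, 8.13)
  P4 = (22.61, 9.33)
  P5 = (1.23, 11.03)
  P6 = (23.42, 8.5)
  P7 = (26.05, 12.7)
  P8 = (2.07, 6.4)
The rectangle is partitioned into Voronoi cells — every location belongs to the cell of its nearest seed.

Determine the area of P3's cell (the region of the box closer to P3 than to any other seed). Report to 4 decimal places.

1. box [0,34]×[0,14]: [(0, 0) (34, 0) (34, 14) (0, 14)]
2. ⊥bis P3·P0 via (18.94,8.275): [(0, 0) (19.1204, 0) (18.8152, 14) (0, 14)]  |A|=265.5492
3. ⊥bis P3·P1 via (21.14,10.01): [(0, 0) (19.1204, 0) (18.8152, 14) (0, 14)]  |A|=265.5492
4. ⊥bis P3·P2 via (7.35,4.8): [(10.5856, 0) (19.1204, 0) (18.8152, 14) (1.1484, 14)]  |A|=183.4112
5. ⊥bis P3·P4 via (17.45,8.73): [(10.5856, 0) (18.4651, 0) (16.8372, 14) (1.1484, 14)]  |A|=164.9782
6. ⊥bis P3·P5 via (6.76,9.58): [(6.0229, 6.7688) (10.5856, 0) (18.4651, 0) (16.8372, 14) (7.919, 14)]  |A|=140.4984
7. ⊥bis P3·P6 via (17.855,8.315): [(6.0229, 6.7688) (10.5856, 0) (18.1314, 0) (17.9978, 4.0187) (16.8372, 14) (7.919, 14)]  |A|=139.8279
8. ⊥bis P3·P7 via (19.17,10.415): [(6.0229, 6.7688) (10.5856, 0) (18.1314, 0) (17.9978, 4.0187) (16.8372, 14) (7.919, 14)]  |A|=139.8279
9. ⊥bis P3·P8 via (7.18,7.265): [(6.7771, 9.6452) (7.6802, 4.3102) (10.5856, 0) (18.1314, 0) (17.9978, 4.0187) (16.8372, 14) (7.919, 14)]  |A|=136.5172
10. canonical 7-gon: [(6.7771, 9.6452) (7.6802, 4.3102) (10.5856, 0) (18.1314, 0) (17.9978, 4.0187) (16.8372, 14) (7.919, 14)]
11. shoelace: 136.5172

Area of P3's cell: 136.5172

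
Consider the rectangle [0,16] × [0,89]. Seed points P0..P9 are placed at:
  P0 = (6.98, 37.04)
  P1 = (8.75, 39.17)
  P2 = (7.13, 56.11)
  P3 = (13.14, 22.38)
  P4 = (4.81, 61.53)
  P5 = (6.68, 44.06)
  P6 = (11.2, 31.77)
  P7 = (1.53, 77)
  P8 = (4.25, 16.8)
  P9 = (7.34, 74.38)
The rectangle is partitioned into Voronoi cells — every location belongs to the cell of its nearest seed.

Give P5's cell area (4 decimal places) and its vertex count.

Area of P5's cell: 128.1477 (5 vertices)

1. box [0,16]×[0,89]: [(0, 0) (16, 0) (16, 89) (0, 89)]
2. ⊥bis P5·P0 via (6.83,40.55): [(0, 40.2581) (16, 40.9419) (16, 89) (0, 89)]  |A|=774.4
3. ⊥bis P5·P1 via (7.715,41.615): [(0, 40.2581) (5.016, 40.4725) (16, 45.1221) (16, 89) (0, 89)]  |A|=751.442
4. ⊥bis P5·P2 via (6.905,50.085): [(0, 50.3429) (0, 40.2581) (5.016, 40.4725) (16, 45.1221) (16, 49.7454)]  |A|=128.1477
5. ⊥bis P5·P3 via (9.91,33.22): [(0, 50.3429) (0, 40.2581) (5.016, 40.4725) (16, 45.1221) (16, 49.7454)]  |A|=128.1477
6. ⊥bis P5·P4 via (5.745,52.795): [(0, 50.3429) (0, 40.2581) (5.016, 40.4725) (16, 45.1221) (16, 49.7454)]  |A|=128.1477
7. ⊥bis P5·P6 via (8.94,37.915): [(0, 50.3429) (0, 40.2581) (5.016, 40.4725) (16, 45.1221) (16, 49.7454)]  |A|=128.1477
8. ⊥bis P5·P7 via (4.105,60.53): [(0, 50.3429) (0, 40.2581) (5.016, 40.4725) (16, 45.1221) (16, 49.7454)]  |A|=128.1477
9. ⊥bis P5·P8 via (5.465,30.43): [(0, 50.3429) (0, 40.2581) (5.016, 40.4725) (16, 45.1221) (16, 49.7454)]  |A|=128.1477
10. ⊥bis P5·P9 via (7.01,59.22): [(0, 50.3429) (0, 40.2581) (5.016, 40.4725) (16, 45.1221) (16, 49.7454)]  |A|=128.1477
11. canonical 5-gon: [(0, 50.3429) (0, 40.2581) (5.016, 40.4725) (16, 45.1221) (16, 49.7454)]
12. shoelace: 128.1477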